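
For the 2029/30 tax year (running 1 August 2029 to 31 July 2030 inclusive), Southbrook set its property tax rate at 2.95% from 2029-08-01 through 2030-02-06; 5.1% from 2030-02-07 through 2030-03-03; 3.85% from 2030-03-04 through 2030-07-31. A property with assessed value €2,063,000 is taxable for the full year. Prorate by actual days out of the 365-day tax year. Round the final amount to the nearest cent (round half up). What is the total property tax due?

€71,526.75

2029-08-01 to 2030-02-06: 190 days at 2.95% → €2,063,000 × 2.95% × 190/365 = €31,679.7671
2030-02-07 to 2030-03-03: 25 days at 5.1% → €2,063,000 × 5.1% × 25/365 = €7,206.3699
2030-03-04 to 2030-07-31: 150 days at 3.85% → €2,063,000 × 3.85% × 150/365 = €32,640.6164
Total = €71,526.7534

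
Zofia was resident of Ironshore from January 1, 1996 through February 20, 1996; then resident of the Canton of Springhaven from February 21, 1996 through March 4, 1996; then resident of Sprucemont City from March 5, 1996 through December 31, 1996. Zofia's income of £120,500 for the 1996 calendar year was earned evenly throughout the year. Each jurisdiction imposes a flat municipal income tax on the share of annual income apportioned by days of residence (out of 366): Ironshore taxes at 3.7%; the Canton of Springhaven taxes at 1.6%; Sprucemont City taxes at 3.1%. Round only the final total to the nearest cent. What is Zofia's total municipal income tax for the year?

Ironshore, January 1 – February 20, 1996: 51 days → £120,500 × 3.7% × 51/366 = £621.2664
The Canton of Springhaven, February 21 – March 4, 1996: 13 days → £120,500 × 1.6% × 13/366 = £68.4809
Sprucemont City, March 5 – December 31, 1996: 302 days → £120,500 × 3.1% × 302/366 = £3,082.2978
Total = £3,772.0451

£3,772.05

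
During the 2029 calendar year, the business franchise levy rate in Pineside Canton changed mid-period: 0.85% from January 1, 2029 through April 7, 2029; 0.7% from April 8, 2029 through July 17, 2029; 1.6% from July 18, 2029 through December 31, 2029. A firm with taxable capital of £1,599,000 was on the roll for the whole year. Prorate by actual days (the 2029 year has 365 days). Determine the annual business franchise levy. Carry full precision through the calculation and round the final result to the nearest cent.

£18,414.78

January 1 – April 7, 2029: 97 days at 0.85% → £1,599,000 × 0.85% × 97/365 = £3,611.9877
April 8 – July 17, 2029: 101 days at 0.7% → £1,599,000 × 0.7% × 101/365 = £3,097.2411
July 18 – December 31, 2029: 167 days at 1.6% → £1,599,000 × 1.6% × 167/365 = £11,705.5562
Total = £18,414.7849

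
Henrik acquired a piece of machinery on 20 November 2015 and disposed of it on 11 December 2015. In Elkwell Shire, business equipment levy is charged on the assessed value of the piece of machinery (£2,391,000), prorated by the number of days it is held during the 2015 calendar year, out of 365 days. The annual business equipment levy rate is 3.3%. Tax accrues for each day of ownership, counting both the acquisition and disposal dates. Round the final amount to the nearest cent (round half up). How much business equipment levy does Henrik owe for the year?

Days held (20 November – 11 December 2015): 22 out of 365
Tax = £2,391,000 × 3.3% × 22/365 = £4,755.7973

£4,755.80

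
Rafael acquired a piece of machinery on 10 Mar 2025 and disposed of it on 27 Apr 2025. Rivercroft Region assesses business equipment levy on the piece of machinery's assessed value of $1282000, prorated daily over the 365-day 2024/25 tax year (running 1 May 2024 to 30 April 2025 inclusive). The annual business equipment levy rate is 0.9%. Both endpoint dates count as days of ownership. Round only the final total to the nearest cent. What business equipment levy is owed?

$1548.94

Days held (10 Mar – 27 Apr 2025): 49 out of 365
Tax = $1282000 × 0.9% × 49/365 = $1548.9370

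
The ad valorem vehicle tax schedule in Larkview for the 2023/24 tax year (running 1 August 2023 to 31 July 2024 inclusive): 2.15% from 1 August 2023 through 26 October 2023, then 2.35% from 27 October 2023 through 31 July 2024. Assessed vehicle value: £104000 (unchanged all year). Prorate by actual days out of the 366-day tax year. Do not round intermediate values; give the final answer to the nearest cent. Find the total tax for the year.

£2394.56

1 August – 26 October 2023: 87 days at 2.15% → £104000 × 2.15% × 87/366 = £531.5082
27 October 2023 – 31 July 2024: 279 days at 2.35% → £104000 × 2.35% × 279/366 = £1863.0492
Total = £2394.5574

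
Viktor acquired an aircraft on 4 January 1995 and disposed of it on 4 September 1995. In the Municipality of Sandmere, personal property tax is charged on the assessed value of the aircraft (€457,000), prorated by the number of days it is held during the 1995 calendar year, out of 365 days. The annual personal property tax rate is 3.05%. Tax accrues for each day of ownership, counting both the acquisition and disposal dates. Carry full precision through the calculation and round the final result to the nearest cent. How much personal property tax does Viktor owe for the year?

€9,317.79

Days held (4 January – 4 September 1995): 244 out of 365
Tax = €457,000 × 3.05% × 244/365 = €9,317.7918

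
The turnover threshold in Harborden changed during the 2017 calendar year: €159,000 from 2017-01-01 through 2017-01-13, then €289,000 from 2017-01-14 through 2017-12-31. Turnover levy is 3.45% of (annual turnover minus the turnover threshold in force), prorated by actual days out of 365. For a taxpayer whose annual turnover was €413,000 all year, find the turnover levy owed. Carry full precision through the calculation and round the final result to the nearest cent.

€4,437.74

2017-01-01 to 2017-01-13: 13 days, exemption €159,000 → (€413,000 − €159,000) × 3.45% × 13/365 = €312.1068
2017-01-14 to 2017-12-31: 352 days, exemption €289,000 → (€413,000 − €289,000) × 3.45% × 352/365 = €4,125.6329
Total = €4,437.7397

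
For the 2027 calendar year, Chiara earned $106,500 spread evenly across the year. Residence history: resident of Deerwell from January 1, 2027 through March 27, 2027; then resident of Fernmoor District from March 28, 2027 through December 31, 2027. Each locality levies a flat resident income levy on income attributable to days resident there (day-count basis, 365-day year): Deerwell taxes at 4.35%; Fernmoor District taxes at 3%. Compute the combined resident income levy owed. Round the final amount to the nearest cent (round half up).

$3,533.76

Deerwell, January 1 – March 27, 2027: 86 days → $106,500 × 4.35% × 86/365 = $1,091.5521
Fernmoor District, March 28 – December 31, 2027: 279 days → $106,500 × 3% × 279/365 = $2,442.2055
Total = $3,533.7575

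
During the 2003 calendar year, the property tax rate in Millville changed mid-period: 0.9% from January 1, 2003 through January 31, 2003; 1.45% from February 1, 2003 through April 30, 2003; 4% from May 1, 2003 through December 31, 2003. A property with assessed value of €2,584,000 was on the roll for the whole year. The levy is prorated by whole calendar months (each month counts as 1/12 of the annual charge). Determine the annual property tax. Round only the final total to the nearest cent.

January 1 – January 31, 2003: 1 month at 0.9% → €2,584,000 × 0.9% × 1/12 = €1,938.0000
February 1 – April 30, 2003: 3 months at 1.45% → €2,584,000 × 1.45% × 3/12 = €9,367.0000
May 1 – December 31, 2003: 8 months at 4% → €2,584,000 × 4% × 8/12 = €68,906.6667
Total = €80,211.6667

€80,211.67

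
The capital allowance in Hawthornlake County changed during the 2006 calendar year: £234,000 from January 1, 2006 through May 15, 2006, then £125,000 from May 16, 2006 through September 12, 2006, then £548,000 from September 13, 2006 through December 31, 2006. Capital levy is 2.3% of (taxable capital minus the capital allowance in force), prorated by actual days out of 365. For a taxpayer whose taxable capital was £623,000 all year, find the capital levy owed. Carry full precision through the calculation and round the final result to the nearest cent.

£7,594.73

January 1 – May 15, 2006: 135 days, exemption £234,000 → (£623,000 − £234,000) × 2.3% × 135/365 = £3,309.1644
May 16 – September 12, 2006: 120 days, exemption £125,000 → (£623,000 − £125,000) × 2.3% × 120/365 = £3,765.6986
September 13 – December 31, 2006: 110 days, exemption £548,000 → (£623,000 − £548,000) × 2.3% × 110/365 = £519.8630
Total = £7,594.7260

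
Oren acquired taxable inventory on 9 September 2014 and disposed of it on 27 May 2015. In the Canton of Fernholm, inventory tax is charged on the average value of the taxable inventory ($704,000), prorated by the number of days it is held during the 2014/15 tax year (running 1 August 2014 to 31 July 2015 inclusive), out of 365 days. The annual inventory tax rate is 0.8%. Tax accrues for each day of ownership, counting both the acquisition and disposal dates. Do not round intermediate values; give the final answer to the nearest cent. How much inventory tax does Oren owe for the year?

$4,027.27

Days held (9 September 2014 – 27 May 2015): 261 out of 365
Tax = $704,000 × 0.8% × 261/365 = $4,027.2658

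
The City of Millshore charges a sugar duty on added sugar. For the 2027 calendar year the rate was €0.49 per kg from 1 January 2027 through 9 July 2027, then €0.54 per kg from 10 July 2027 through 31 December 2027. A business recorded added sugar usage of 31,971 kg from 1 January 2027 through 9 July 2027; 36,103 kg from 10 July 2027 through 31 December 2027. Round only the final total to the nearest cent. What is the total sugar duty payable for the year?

€35,161.41

1 January – 9 July 2027: 31,971 kg at €0.49/kg → €15,665.79
10 July – 31 December 2027: 36,103 kg at €0.54/kg → €19,495.62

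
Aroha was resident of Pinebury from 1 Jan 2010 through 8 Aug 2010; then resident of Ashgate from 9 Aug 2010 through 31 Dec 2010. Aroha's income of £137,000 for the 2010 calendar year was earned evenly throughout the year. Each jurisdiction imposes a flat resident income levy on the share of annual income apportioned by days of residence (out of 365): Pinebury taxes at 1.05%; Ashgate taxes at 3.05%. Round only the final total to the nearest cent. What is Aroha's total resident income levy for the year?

£2,526.99

Pinebury, 1 Jan – 8 Aug 2010: 220 days → £137,000 × 1.05% × 220/365 = £867.0411
Ashgate, 9 Aug – 31 Dec 2010: 145 days → £137,000 × 3.05% × 145/365 = £1,659.9521
Total = £2,526.9932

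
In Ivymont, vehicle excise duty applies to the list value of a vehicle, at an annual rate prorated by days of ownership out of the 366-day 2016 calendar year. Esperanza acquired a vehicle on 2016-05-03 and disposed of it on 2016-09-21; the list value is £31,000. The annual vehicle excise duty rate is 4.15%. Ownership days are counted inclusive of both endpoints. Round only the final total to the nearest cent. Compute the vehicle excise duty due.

£499.13

Days held (2016-05-03 to 2016-09-21): 142 out of 366
Tax = £31,000 × 4.15% × 142/366 = £499.1339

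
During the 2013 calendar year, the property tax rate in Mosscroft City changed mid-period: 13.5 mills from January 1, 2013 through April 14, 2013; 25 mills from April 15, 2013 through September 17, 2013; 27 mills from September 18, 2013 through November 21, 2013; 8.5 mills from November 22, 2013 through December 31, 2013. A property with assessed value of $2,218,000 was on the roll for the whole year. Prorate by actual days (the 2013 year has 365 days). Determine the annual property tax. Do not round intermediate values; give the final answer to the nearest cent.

$44,961.59

January 1 – April 14, 2013: 104 days at 13.5 mills → $2,218,000 × 1.35% × 104/365 = $8,531.7041
April 15 – September 17, 2013: 156 days at 25 mills → $2,218,000 × 2.5% × 156/365 = $23,699.1781
September 18 – November 21, 2013: 65 days at 27 mills → $2,218,000 × 2.7% × 65/365 = $10,664.6301
November 22 – December 31, 2013: 40 days at 8.5 mills → $2,218,000 × 0.85% × 40/365 = $2,066.0822
Total = $44,961.5945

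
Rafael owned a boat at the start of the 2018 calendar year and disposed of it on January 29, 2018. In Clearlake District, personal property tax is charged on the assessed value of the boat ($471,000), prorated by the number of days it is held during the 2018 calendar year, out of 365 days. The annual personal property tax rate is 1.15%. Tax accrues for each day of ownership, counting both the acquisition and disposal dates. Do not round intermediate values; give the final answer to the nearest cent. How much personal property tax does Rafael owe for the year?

Days held (January 1 – January 29, 2018): 29 out of 365
Tax = $471,000 × 1.15% × 29/365 = $430.3521

$430.35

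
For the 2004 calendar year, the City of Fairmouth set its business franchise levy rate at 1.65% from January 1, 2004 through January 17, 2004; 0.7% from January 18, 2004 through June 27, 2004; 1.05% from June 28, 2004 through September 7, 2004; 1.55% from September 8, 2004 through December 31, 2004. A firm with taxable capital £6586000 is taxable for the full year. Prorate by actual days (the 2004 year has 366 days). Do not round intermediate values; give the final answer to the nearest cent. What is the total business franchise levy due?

January 1 – January 17, 2004: 17 days at 1.65% → £6586000 × 1.65% × 17/366 = £5047.4672
January 18 – June 27, 2004: 162 days at 0.7% → £6586000 × 0.7% × 162/366 = £20405.8033
June 28 – September 7, 2004: 72 days at 1.05% → £6586000 × 1.05% × 72/366 = £13603.8689
September 8 – December 31, 2004: 115 days at 1.55% → £6586000 × 1.55% × 115/366 = £32075.2596
Total = £71132.3989

£71132.40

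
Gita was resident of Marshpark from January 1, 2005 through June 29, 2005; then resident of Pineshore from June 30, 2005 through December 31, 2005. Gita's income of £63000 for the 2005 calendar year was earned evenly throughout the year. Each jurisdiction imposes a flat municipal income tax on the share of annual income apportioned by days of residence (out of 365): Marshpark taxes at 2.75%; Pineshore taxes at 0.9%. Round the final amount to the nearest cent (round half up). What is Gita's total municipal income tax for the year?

Marshpark, January 1 – June 29, 2005: 180 days → £63000 × 2.75% × 180/365 = £854.3836
Pineshore, June 30 – December 31, 2005: 185 days → £63000 × 0.9% × 185/365 = £287.3836
Total = £1141.7671

£1141.77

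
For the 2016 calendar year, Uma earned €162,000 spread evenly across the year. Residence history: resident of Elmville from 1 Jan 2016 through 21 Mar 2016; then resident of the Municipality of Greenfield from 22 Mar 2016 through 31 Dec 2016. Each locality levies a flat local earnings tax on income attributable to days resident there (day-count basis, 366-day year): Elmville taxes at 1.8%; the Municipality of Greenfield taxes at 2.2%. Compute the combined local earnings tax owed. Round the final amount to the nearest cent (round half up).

Elmville, 1 Jan – 21 Mar 2016: 81 days → €162,000 × 1.8% × 81/366 = €645.3443
The Municipality of Greenfield, 22 Mar – 31 Dec 2016: 285 days → €162,000 × 2.2% × 285/366 = €2,775.2459
Total = €3,420.5902

€3,420.59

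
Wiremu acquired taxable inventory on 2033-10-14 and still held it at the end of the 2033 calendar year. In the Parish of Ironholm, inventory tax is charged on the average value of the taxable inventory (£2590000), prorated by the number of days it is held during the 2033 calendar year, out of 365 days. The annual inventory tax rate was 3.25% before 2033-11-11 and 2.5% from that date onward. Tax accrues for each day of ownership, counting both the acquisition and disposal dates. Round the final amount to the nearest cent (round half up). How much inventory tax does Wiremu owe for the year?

2033-10-14 to 2033-11-10: 28 days at 3.25% → £2590000 × 3.25% × 28/365 = £6457.2603
2033-11-11 to 2033-12-31: 51 days at 2.5% → £2590000 × 2.5% × 51/365 = £9047.2603
Total = £15504.5205

£15504.52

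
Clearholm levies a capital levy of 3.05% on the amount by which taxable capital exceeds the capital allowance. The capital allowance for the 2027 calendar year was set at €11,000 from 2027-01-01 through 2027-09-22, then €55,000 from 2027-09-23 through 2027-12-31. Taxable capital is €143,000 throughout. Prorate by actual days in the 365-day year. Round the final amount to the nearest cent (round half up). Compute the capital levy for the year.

€3,658.33

2027-01-01 to 2027-09-22: 265 days, exemption €11,000 → (€143,000 − €11,000) × 3.05% × 265/365 = €2,922.9863
2027-09-23 to 2027-12-31: 100 days, exemption €55,000 → (€143,000 − €55,000) × 3.05% × 100/365 = €735.3425
Total = €3,658.3288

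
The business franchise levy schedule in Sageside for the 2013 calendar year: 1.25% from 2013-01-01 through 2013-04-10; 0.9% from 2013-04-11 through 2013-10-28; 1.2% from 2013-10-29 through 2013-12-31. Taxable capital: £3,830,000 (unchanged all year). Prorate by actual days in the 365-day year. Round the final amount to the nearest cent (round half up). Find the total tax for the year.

2013-01-01 to 2013-04-10: 100 days at 1.25% → £3,830,000 × 1.25% × 100/365 = £13,116.4384
2013-04-11 to 2013-10-28: 201 days at 0.9% → £3,830,000 × 0.9% × 201/365 = £18,982.1096
2013-10-29 to 2013-12-31: 64 days at 1.2% → £3,830,000 × 1.2% × 64/365 = £8,058.7397
Total = £40,157.2877

£40,157.29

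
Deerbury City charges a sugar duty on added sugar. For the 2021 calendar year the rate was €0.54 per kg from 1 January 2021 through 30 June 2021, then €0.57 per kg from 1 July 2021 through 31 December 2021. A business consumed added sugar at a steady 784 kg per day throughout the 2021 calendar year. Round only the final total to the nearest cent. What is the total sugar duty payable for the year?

€158,854.08

1 January – 30 June 2021: 181 days × 784 kg/day = 141,904 kg at €0.54/kg → €76,628.16
1 July – 31 December 2021: 184 days × 784 kg/day = 144,256 kg at €0.57/kg → €82,225.92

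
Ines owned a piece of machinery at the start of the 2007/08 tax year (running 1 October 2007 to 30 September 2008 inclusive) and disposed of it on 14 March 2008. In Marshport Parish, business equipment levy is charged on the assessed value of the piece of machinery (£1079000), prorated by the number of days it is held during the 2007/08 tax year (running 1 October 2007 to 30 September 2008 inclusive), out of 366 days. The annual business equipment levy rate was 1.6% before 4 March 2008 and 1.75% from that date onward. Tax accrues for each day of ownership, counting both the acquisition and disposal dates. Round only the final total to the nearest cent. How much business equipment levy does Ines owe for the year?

£7878.76

1 October 2007 – 3 March 2008: 155 days at 1.6% → £1079000 × 1.6% × 155/366 = £7311.2568
4 March – 14 March 2008: 11 days at 1.75% → £1079000 × 1.75% × 11/366 = £567.5068
Total = £7878.7637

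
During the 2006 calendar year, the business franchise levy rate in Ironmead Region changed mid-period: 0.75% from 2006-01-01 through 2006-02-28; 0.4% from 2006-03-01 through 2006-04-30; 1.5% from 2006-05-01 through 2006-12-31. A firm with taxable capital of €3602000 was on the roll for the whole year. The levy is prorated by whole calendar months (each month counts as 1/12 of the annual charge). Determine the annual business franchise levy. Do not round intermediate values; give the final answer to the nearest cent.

2006-01-01 to 2006-02-28: 2 months at 0.75% → €3602000 × 0.75% × 2/12 = €4502.5000
2006-03-01 to 2006-04-30: 2 months at 0.4% → €3602000 × 0.4% × 2/12 = €2401.3333
2006-05-01 to 2006-12-31: 8 months at 1.5% → €3602000 × 1.5% × 8/12 = €36020.0000
Total = €42923.8333

€42923.83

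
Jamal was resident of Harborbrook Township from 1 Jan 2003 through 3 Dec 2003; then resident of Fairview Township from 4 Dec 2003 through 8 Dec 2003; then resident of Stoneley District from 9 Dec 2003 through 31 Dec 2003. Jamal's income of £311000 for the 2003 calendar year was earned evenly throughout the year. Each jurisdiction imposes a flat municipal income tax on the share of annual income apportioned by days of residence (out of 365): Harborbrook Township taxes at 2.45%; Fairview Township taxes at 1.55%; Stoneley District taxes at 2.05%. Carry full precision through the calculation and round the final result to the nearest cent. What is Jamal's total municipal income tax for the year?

£7502.77

Harborbrook Township, 1 Jan – 3 Dec 2003: 337 days → £311000 × 2.45% × 337/365 = £7034.9904
Fairview Township, 4 Dec – 8 Dec 2003: 5 days → £311000 × 1.55% × 5/365 = £66.0342
Stoneley District, 9 Dec – 31 Dec 2003: 23 days → £311000 × 2.05% × 23/365 = £401.7438
Total = £7502.7685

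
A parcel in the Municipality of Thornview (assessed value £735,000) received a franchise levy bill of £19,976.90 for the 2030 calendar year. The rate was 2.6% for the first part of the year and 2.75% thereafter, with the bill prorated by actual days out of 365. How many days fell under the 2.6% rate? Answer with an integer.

78 days

Let d = days at the first rate; then 365 − d days at the second rate.
£735,000 × [2.6%·d + 2.75%·(365−d)] / 365 = £19,976.90
Solving gives d = 78, so the new rate took effect on 20 Mar 2030.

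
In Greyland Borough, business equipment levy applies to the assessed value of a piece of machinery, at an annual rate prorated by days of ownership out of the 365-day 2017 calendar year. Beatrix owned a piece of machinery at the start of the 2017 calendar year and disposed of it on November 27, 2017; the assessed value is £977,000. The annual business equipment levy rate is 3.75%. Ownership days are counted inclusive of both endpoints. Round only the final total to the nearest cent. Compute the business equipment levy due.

£33,224.69

Days held (January 1 – November 27, 2017): 331 out of 365
Tax = £977,000 × 3.75% × 331/365 = £33,224.6918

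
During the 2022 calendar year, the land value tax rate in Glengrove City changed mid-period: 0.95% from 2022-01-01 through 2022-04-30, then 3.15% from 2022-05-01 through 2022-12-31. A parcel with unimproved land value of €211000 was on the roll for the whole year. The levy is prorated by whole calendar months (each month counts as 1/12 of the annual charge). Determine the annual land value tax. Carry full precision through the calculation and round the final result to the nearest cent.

2022-01-01 to 2022-04-30: 4 months at 0.95% → €211000 × 0.95% × 4/12 = €668.1667
2022-05-01 to 2022-12-31: 8 months at 3.15% → €211000 × 3.15% × 8/12 = €4431.0000
Total = €5099.1667

€5099.17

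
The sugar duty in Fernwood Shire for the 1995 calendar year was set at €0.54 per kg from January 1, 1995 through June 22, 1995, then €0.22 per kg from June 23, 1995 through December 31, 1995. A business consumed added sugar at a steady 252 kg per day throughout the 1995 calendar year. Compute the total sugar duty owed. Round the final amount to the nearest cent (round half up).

€34,186.32

January 1 – June 22, 1995: 173 days × 252 kg/day = 43,596 kg at €0.54/kg → €23,541.84
June 23 – December 31, 1995: 192 days × 252 kg/day = 48,384 kg at €0.22/kg → €10,644.48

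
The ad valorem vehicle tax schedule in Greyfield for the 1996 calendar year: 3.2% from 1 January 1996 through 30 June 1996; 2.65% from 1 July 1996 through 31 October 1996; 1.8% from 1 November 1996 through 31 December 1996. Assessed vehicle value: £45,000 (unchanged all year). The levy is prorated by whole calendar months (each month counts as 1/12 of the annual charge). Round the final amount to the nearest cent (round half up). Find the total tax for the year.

1 January – 30 June 1996: 6 months at 3.2% → £45,000 × 3.2% × 6/12 = £720.0000
1 July – 31 October 1996: 4 months at 2.65% → £45,000 × 2.65% × 4/12 = £397.5000
1 November – 31 December 1996: 2 months at 1.8% → £45,000 × 1.8% × 2/12 = £135.0000
Total = £1,252.5000

£1,252.50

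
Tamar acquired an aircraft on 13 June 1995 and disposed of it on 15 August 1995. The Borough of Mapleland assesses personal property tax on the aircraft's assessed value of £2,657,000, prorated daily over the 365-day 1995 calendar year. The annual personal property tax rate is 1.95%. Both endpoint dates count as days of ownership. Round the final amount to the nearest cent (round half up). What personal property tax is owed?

£9,084.76

Days held (13 June – 15 August 1995): 64 out of 365
Tax = £2,657,000 × 1.95% × 64/365 = £9,084.7562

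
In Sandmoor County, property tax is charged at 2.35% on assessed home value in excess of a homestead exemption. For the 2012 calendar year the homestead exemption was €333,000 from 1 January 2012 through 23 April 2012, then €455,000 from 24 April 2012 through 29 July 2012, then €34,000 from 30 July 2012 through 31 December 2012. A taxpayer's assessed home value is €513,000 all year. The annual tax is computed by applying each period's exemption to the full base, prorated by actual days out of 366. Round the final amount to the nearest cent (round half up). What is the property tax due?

1 January – 23 April 2012: 114 days, exemption €333,000 → (€513,000 − €333,000) × 2.35% × 114/366 = €1,317.5410
24 April – 29 July 2012: 97 days, exemption €455,000 → (€513,000 − €455,000) × 2.35% × 97/366 = €361.2322
30 July – 31 December 2012: 155 days, exemption €34,000 → (€513,000 − €34,000) × 2.35% × 155/366 = €4,767.0970
Total = €6,445.8702

€6,445.87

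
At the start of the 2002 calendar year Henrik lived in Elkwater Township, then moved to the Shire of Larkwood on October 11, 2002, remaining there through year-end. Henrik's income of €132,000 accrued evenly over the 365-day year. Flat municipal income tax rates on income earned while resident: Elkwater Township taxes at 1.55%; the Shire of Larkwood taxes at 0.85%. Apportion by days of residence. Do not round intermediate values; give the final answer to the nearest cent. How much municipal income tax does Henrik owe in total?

Elkwater Township, January 1 – October 10, 2002: 283 days → €132,000 × 1.55% × 283/365 = €1,586.3507
The Shire of Larkwood, October 11 – December 31, 2002: 82 days → €132,000 × 0.85% × 82/365 = €252.0658
Total = €1,838.4164

€1,838.42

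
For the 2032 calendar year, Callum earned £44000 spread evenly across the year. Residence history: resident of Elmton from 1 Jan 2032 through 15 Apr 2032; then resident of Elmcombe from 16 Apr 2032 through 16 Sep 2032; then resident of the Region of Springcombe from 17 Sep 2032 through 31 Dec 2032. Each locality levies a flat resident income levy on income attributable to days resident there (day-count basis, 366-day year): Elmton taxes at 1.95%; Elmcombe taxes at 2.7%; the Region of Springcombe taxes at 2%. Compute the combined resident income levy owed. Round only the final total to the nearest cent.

£1003.22

Elmton, 1 Jan – 15 Apr 2032: 106 days → £44000 × 1.95% × 106/366 = £248.4918
Elmcombe, 16 Apr – 16 Sep 2032: 154 days → £44000 × 2.7% × 154/366 = £499.8689
The Region of Springcombe, 17 Sep – 31 Dec 2032: 106 days → £44000 × 2% × 106/366 = £254.8634
Total = £1003.2240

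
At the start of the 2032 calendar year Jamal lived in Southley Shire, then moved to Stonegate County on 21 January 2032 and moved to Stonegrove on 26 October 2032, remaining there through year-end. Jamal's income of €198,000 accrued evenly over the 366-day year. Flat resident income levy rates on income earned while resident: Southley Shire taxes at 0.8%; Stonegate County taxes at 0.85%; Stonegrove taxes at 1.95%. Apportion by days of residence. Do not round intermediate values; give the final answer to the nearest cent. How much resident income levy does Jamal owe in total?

Southley Shire, 1 January – 20 January 2032: 20 days → €198,000 × 0.8% × 20/366 = €86.5574
Stonegate County, 21 January – 25 October 2032: 279 days → €198,000 × 0.85% × 279/366 = €1,282.9426
Stonegrove, 26 October – 31 December 2032: 67 days → €198,000 × 1.95% × 67/366 = €706.7951
Total = €2,076.2951

€2,076.30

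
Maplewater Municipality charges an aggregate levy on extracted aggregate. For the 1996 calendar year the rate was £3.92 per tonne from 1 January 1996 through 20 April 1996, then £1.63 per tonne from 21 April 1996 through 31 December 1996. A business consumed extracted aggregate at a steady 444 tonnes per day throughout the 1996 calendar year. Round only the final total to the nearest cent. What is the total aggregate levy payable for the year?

1 January – 20 April 1996: 111 days × 444 tonnes/day = 49,284 tonnes at £3.92/tonne → £193,193.28
21 April – 31 December 1996: 255 days × 444 tonnes/day = 113,220 tonnes at £1.63/tonne → £184,548.60

£377,741.88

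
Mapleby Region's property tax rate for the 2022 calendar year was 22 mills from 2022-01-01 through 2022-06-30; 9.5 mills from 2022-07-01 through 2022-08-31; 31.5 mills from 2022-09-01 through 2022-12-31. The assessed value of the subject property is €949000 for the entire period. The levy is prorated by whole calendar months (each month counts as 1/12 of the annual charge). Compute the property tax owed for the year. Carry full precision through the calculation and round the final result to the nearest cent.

€21906.08

2022-01-01 to 2022-06-30: 6 months at 22 mills → €949000 × 2.2% × 6/12 = €10439.0000
2022-07-01 to 2022-08-31: 2 months at 9.5 mills → €949000 × 0.95% × 2/12 = €1502.5833
2022-09-01 to 2022-12-31: 4 months at 31.5 mills → €949000 × 3.15% × 4/12 = €9964.5000
Total = €21906.0833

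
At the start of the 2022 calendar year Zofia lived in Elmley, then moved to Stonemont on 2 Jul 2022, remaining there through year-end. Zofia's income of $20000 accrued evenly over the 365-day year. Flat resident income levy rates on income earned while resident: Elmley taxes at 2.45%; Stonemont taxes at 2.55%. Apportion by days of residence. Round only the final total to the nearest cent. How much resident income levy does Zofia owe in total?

Elmley, 1 Jan – 1 Jul 2022: 182 days → $20000 × 2.45% × 182/365 = $244.3288
Stonemont, 2 Jul – 31 Dec 2022: 183 days → $20000 × 2.55% × 183/365 = $255.6986
Total = $500.0274

$500.03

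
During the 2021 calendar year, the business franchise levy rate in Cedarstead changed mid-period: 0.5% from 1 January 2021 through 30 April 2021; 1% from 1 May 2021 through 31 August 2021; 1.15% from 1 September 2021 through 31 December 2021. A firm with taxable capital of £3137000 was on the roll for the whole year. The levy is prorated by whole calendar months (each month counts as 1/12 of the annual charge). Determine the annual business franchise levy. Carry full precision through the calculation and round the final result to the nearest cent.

1 January – 30 April 2021: 4 months at 0.5% → £3137000 × 0.5% × 4/12 = £5228.3333
1 May – 31 August 2021: 4 months at 1% → £3137000 × 1% × 4/12 = £10456.6667
1 September – 31 December 2021: 4 months at 1.15% → £3137000 × 1.15% × 4/12 = £12025.1667
Total = £27710.1667

£27710.17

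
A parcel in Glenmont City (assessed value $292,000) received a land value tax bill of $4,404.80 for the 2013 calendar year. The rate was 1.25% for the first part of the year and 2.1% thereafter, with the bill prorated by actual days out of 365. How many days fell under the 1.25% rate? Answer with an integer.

Let d = days at the first rate; then 365 − d days at the second rate.
$292,000 × [1.25%·d + 2.1%·(365−d)] / 365 = $4,404.80
Solving gives d = 254, so the new rate took effect on 12 Sep 2013.

254 days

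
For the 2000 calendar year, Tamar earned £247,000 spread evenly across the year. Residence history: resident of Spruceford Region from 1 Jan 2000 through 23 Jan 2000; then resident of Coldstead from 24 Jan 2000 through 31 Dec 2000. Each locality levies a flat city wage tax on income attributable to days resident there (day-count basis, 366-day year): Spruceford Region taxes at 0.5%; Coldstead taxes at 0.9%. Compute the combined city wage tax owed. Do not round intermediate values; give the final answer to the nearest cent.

Spruceford Region, 1 Jan – 23 Jan 2000: 23 days → £247,000 × 0.5% × 23/366 = £77.6093
Coldstead, 24 Jan – 31 Dec 2000: 343 days → £247,000 × 0.9% × 343/366 = £2,083.3033
Total = £2,160.9126

£2,160.91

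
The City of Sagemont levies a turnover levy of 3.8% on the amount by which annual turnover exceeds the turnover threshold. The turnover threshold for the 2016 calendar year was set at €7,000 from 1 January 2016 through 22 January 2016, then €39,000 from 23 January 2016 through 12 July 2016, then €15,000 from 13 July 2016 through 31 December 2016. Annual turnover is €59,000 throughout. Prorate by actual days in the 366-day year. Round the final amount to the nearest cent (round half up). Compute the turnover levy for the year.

1 January – 22 January 2016: 22 days, exemption €7,000 → (€59,000 − €7,000) × 3.8% × 22/366 = €118.7760
23 January – 12 July 2016: 172 days, exemption €39,000 → (€59,000 − €39,000) × 3.8% × 172/366 = €357.1585
13 July – 31 December 2016: 172 days, exemption €15,000 → (€59,000 − €15,000) × 3.8% × 172/366 = €785.7486
Total = €1,261.6831

€1,261.68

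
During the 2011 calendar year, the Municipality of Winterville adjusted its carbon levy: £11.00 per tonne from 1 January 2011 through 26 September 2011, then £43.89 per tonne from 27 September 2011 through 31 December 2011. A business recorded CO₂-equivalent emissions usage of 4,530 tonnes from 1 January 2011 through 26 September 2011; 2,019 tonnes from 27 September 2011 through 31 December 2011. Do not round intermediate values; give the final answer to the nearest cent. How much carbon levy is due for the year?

£138,443.91

1 January – 26 September 2011: 4,530 tonnes at £11.00/tonne → £49,830.00
27 September – 31 December 2011: 2,019 tonnes at £43.89/tonne → £88,613.91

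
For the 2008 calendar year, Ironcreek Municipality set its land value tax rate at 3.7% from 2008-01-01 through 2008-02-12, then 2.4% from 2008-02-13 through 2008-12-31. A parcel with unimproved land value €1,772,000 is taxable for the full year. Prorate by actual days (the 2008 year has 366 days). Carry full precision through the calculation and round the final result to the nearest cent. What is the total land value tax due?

2008-01-01 to 2008-02-12: 43 days at 3.7% → €1,772,000 × 3.7% × 43/366 = €7,702.8743
2008-02-13 to 2008-12-31: 323 days at 2.4% → €1,772,000 × 2.4% × 323/366 = €37,531.5410
Total = €45,234.4153

€45,234.42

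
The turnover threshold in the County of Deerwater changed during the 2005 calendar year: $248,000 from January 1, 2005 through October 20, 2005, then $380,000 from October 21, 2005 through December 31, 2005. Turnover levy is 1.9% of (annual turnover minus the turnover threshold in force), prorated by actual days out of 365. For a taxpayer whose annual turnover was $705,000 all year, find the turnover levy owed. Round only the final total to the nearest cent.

January 1 – October 20, 2005: 293 days, exemption $248,000 → ($705,000 − $248,000) × 1.9% × 293/365 = $6,970.1890
October 21 – December 31, 2005: 72 days, exemption $380,000 → ($705,000 − $380,000) × 1.9% × 72/365 = $1,218.0822
Total = $8,188.2712

$8,188.27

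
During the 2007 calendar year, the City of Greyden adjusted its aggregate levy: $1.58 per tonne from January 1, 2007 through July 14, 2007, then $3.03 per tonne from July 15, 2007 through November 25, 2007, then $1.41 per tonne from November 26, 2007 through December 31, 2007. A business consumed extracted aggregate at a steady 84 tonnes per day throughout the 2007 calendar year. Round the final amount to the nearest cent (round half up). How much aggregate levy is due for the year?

$64,249.92

January 1 – July 14, 2007: 195 days × 84 tonnes/day = 16,380 tonnes at $1.58/tonne → $25,880.40
July 15 – November 25, 2007: 134 days × 84 tonnes/day = 11,256 tonnes at $3.03/tonne → $34,105.68
November 26 – December 31, 2007: 36 days × 84 tonnes/day = 3,024 tonnes at $1.41/tonne → $4,263.84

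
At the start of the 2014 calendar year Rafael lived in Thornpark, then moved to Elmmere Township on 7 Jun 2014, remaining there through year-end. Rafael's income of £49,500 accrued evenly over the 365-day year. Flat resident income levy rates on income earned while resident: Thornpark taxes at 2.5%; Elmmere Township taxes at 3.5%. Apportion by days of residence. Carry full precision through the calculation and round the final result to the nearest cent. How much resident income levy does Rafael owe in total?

Thornpark, 1 Jan – 6 Jun 2014: 157 days → £49,500 × 2.5% × 157/365 = £532.2945
Elmmere Township, 7 Jun – 31 Dec 2014: 208 days → £49,500 × 3.5% × 208/365 = £987.2877
Total = £1,519.5822

£1,519.58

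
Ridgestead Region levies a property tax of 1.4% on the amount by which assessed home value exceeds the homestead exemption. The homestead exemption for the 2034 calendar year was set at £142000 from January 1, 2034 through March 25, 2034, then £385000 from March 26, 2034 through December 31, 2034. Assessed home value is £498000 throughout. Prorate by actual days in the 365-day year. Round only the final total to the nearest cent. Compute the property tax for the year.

January 1 – March 25, 2034: 84 days, exemption £142000 → (£498000 − £142000) × 1.4% × 84/365 = £1147.0027
March 26 – December 31, 2034: 281 days, exemption £385000 → (£498000 − £385000) × 1.4% × 281/365 = £1217.9233
Total = £2364.9260

£2364.93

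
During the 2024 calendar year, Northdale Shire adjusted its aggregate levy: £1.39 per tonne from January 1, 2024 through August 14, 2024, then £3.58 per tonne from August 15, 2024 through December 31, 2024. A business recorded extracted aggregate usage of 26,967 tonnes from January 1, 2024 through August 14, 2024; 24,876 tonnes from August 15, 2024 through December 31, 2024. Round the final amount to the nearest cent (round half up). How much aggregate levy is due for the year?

£126,540.21

January 1 – August 14, 2024: 26,967 tonnes at £1.39/tonne → £37,484.13
August 15 – December 31, 2024: 24,876 tonnes at £3.58/tonne → £89,056.08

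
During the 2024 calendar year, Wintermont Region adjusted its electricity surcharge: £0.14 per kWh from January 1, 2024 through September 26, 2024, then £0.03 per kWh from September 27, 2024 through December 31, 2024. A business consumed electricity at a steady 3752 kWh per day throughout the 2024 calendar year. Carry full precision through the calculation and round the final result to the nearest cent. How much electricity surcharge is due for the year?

January 1 – September 26, 2024: 270 days × 3752 kWh/day = 1,013,040 kWh at £0.14/kWh → £141,825.60
September 27 – December 31, 2024: 96 days × 3752 kWh/day = 360,192 kWh at £0.03/kWh → £10,805.76

£152,631.36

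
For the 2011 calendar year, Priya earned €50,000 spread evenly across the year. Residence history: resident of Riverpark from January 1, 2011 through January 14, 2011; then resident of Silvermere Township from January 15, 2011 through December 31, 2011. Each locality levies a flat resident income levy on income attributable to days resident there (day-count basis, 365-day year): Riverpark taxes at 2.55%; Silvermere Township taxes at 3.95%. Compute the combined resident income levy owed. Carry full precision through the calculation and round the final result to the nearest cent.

Riverpark, January 1 – January 14, 2011: 14 days → €50,000 × 2.55% × 14/365 = €48.9041
Silvermere Township, January 15 – December 31, 2011: 351 days → €50,000 × 3.95% × 351/365 = €1,899.2466
Total = €1,948.1507

€1,948.15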